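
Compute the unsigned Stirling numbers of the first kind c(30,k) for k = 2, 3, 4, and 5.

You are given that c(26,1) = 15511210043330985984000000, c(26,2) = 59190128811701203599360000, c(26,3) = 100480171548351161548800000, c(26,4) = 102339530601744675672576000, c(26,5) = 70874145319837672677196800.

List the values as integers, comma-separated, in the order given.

@27  (27,1):15511210043330985984000000·26+0→403291461126605635584000000, (27,2):59190128811701203599360000·26+15511210043330985984000000→1554454559147562279567360000, (27,3):100480171548351161548800000·26+59190128811701203599360000→2671674589068831403868160000, (27,4):102339530601744675672576000·26+100480171548351161548800000→2761307967193712729035776000, (27,5):70874145319837672677196800·26+102339530601744675672576000→1945067308917524165279692800
@28  (28,1):403291461126605635584000000·27+0→10888869450418352160768000000, (28,2):1554454559147562279567360000·27+403291461126605635584000000→42373564558110787183902720000, (28,3):2671674589068831403868160000·27+1554454559147562279567360000→73689668464006010184007680000, (28,4):2761307967193712729035776000·27+2671674589068831403868160000→77226989703299075087834112000, (28,5):1945067308917524165279692800·27+2761307967193712729035776000→55278125307966865191587481600
@29  (29,1):10888869450418352160768000000·28+0→304888344611713860501504000000, (29,2):42373564558110787183902720000·28+10888869450418352160768000000→1197348677077520393310044160000, (29,3):73689668464006010184007680000·28+42373564558110787183902720000→2105684281550279072336117760000, (29,4):77226989703299075087834112000·28+73689668464006010184007680000→2236045380156380112643362816000, (29,5):55278125307966865191587481600·28+77226989703299075087834112000→1625014498326371300452283596800
@30  (30,2):1197348677077520393310044160000·29+304888344611713860501504000000→35027999979859805266492784640000, (30,3):2105684281550279072336117760000·29+1197348677077520393310044160000→62262192842035613491057459200000, (30,4):2236045380156380112643362816000·29+2105684281550279072336117760000→66951000306085302338993639424000, (30,5):1625014498326371300452283596800·29+2236045380156380112643362816000→49361465831621147825759587123200
Read c(30,2) = 35027999979859805266492784640000, c(30,3) = 62262192842035613491057459200000, c(30,4) = 66951000306085302338993639424000, c(30,5) = 49361465831621147825759587123200.

35027999979859805266492784640000, 62262192842035613491057459200000, 66951000306085302338993639424000, 49361465831621147825759587123200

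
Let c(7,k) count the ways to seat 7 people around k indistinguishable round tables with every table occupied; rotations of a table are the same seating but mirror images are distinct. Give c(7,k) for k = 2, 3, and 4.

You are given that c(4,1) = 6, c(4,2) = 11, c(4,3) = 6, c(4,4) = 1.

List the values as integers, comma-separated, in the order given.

r5: T_5,1=4×6+0=24; T_5,2=4×11+6=50; T_5,3=4×6+11=35; T_5,4=4×1+6=10
r6: T_6,1=5×24+0=120; T_6,2=5×50+24=274; T_6,3=5×35+50=225; T_6,4=5×10+35=85
r7: T_7,2=6×274+120=1764; T_7,3=6×225+274=1624; T_7,4=6×85+225=735
Read c(7,2) = 1764, c(7,3) = 1624, c(7,4) = 735.

1764, 1624, 735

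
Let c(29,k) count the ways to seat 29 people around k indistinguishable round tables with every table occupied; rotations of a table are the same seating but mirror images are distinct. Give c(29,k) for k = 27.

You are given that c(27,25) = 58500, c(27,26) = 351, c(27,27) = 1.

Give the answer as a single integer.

78561

row 28: T[28][26]=27·351+58500=67977  T[28][27]=27·1+351=378
row 29: T[29][27]=28·378+67977=78561
Read c(29,27) = 78561.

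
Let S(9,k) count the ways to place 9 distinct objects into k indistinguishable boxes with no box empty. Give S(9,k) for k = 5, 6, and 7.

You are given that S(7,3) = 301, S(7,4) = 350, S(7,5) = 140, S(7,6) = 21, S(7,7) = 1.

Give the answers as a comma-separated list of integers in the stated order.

@8  (8,4):350·4+301→1701, (8,5):140·5+350→1050, (8,6):21·6+140→266, (8,7):1·7+21→28
@9  (9,5):1050·5+1701→6951, (9,6):266·6+1050→2646, (9,7):28·7+266→462
Read S(9,5) = 6951, S(9,6) = 2646, S(9,7) = 462.

6951, 2646, 462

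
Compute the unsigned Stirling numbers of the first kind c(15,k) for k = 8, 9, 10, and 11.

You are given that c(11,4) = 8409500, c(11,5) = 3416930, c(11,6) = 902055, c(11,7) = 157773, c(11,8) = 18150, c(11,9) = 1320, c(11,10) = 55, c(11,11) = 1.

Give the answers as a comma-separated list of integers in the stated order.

2681453775, 368411615, 37312275, 2749747

r12: T_12,5=11×3416930+8409500=45995730; T_12,6=11×902055+3416930=13339535; T_12,7=11×157773+902055=2637558; T_12,8=11×18150+157773=357423; T_12,9=11×1320+18150=32670; T_12,10=11×55+1320=1925; T_12,11=11×1+55=66
r13: T_13,6=12×13339535+45995730=206070150; T_13,7=12×2637558+13339535=44990231; T_13,8=12×357423+2637558=6926634; T_13,9=12×32670+357423=749463; T_13,10=12×1925+32670=55770; T_13,11=12×66+1925=2717
r14: T_14,7=13×44990231+206070150=790943153; T_14,8=13×6926634+44990231=135036473; T_14,9=13×749463+6926634=16669653; T_14,10=13×55770+749463=1474473; T_14,11=13×2717+55770=91091
r15: T_15,8=14×135036473+790943153=2681453775; T_15,9=14×16669653+135036473=368411615; T_15,10=14×1474473+16669653=37312275; T_15,11=14×91091+1474473=2749747
Read c(15,8) = 2681453775, c(15,9) = 368411615, c(15,10) = 37312275, c(15,11) = 2749747.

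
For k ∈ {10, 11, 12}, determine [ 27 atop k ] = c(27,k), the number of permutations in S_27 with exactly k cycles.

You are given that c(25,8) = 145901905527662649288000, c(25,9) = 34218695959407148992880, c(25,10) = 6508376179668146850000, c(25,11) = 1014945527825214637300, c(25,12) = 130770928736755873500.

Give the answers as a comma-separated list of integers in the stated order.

[26] T[26,9]:25*34218695959407148992880+145901905527662649288000=1001369304512841374110000 · T[26,10]:25*6508376179668146850000+34218695959407148992880=196928100451110820242880 · T[26,11]:25*1014945527825214637300+6508376179668146850000=31882014375298512782500 · T[26,12]:25*130770928736755873500+1014945527825214637300=4284218746244111474800
[27] T[27,10]:26*196928100451110820242880+1001369304512841374110000=6121499916241722700424880 · T[27,11]:26*31882014375298512782500+196928100451110820242880=1025860474208872152587880 · T[27,12]:26*4284218746244111474800+31882014375298512782500=143271701777645411127300
Read c(27,10) = 6121499916241722700424880, c(27,11) = 1025860474208872152587880, c(27,12) = 143271701777645411127300.

6121499916241722700424880, 1025860474208872152587880, 143271701777645411127300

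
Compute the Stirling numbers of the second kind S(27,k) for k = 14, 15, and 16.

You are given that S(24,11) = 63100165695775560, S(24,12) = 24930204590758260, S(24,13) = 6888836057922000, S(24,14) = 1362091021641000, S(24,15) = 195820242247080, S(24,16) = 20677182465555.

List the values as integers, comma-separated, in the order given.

8541149231801585700, 1834634071262848260, 294063066070824960

[25] T[25,12]:12*24930204590758260+63100165695775560=362262620784874680 · T[25,13]:13*6888836057922000+24930204590758260=114485073343744260 · T[25,14]:14*1362091021641000+6888836057922000=25958110360896000 · T[25,15]:15*195820242247080+1362091021641000=4299394655347200 · T[25,16]:16*20677182465555+195820242247080=526655161695960
[26] T[26,13]:13*114485073343744260+362262620784874680=1850568574253550060 · T[26,14]:14*25958110360896000+114485073343744260=477898618396288260 · T[26,15]:15*4299394655347200+25958110360896000=90449030191104000 · T[26,16]:16*526655161695960+4299394655347200=12725877242482560
[27] T[27,14]:14*477898618396288260+1850568574253550060=8541149231801585700 · T[27,15]:15*90449030191104000+477898618396288260=1834634071262848260 · T[27,16]:16*12725877242482560+90449030191104000=294063066070824960
Read S(27,14) = 8541149231801585700, S(27,15) = 1834634071262848260, S(27,16) = 294063066070824960.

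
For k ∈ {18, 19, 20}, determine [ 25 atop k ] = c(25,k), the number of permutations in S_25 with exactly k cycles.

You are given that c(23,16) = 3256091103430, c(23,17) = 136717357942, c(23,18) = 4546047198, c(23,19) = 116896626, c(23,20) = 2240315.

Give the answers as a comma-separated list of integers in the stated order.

12191224980000, 414908513800, 11276842500

[24] T[24,17]:23*136717357942+3256091103430=6400590336096 · T[24,18]:23*4546047198+136717357942=241276443496 · T[24,19]:23*116896626+4546047198=7234669596 · T[24,20]:23*2240315+116896626=168423871
[25] T[25,18]:24*241276443496+6400590336096=12191224980000 · T[25,19]:24*7234669596+241276443496=414908513800 · T[25,20]:24*168423871+7234669596=11276842500
Read c(25,18) = 12191224980000, c(25,19) = 414908513800, c(25,20) = 11276842500.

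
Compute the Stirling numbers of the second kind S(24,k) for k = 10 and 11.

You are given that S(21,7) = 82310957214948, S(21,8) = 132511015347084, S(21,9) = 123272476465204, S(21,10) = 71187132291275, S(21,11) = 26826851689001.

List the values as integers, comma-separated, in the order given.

i=22: T(22,8)=82310957214948+8·132511015347084=1142399079991620 | T(22,9)=132511015347084+9·123272476465204=1241963303533920 | T(22,10)=123272476465204+10·71187132291275=835143799377954 | T(22,11)=71187132291275+11·26826851689001=366282500870286
i=23: T(23,9)=1142399079991620+9·1241963303533920=12320068811796900 | T(23,10)=1241963303533920+10·835143799377954=9593401297313460 | T(23,11)=835143799377954+11·366282500870286=4864251308951100
i=24: T(24,10)=12320068811796900+10·9593401297313460=108254081784931500 | T(24,11)=9593401297313460+11·4864251308951100=63100165695775560
Read S(24,10) = 108254081784931500, S(24,11) = 63100165695775560.

108254081784931500, 63100165695775560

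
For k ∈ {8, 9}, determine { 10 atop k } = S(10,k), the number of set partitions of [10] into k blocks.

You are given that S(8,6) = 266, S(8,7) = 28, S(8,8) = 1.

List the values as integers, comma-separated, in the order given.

750, 45

r9: T_9,7=7×28+266=462; T_9,8=8×1+28=36; T_9,9=9×0+1=1
r10: T_10,8=8×36+462=750; T_10,9=9×1+36=45
Read S(10,8) = 750, S(10,9) = 45.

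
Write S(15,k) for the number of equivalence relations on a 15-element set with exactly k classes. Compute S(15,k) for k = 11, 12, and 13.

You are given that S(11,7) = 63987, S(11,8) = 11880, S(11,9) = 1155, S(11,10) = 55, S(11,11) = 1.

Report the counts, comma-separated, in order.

1479478, 106470, 4550

i=12: T(12,8)=63987+8·11880=159027 | T(12,9)=11880+9·1155=22275 | T(12,10)=1155+10·55=1705 | T(12,11)=55+11·1=66 | T(12,12)=1+12·0=1
i=13: T(13,9)=159027+9·22275=359502 | T(13,10)=22275+10·1705=39325 | T(13,11)=1705+11·66=2431 | T(13,12)=66+12·1=78 | T(13,13)=1+13·0=1
i=14: T(14,10)=359502+10·39325=752752 | T(14,11)=39325+11·2431=66066 | T(14,12)=2431+12·78=3367 | T(14,13)=78+13·1=91
i=15: T(15,11)=752752+11·66066=1479478 | T(15,12)=66066+12·3367=106470 | T(15,13)=3367+13·91=4550
Read S(15,11) = 1479478, S(15,12) = 106470, S(15,13) = 4550.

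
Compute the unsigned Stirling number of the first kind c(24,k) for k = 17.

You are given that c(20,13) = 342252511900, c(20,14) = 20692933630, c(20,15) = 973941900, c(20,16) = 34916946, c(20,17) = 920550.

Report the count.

r21: T_21,14=20×20692933630+342252511900=756111184500; T_21,15=20×973941900+20692933630=40171771630; T_21,16=20×34916946+973941900=1672280820; T_21,17=20×920550+34916946=53327946
r22: T_22,15=21×40171771630+756111184500=1599718388730; T_22,16=21×1672280820+40171771630=75289668850; T_22,17=21×53327946+1672280820=2792167686
r23: T_23,16=22×75289668850+1599718388730=3256091103430; T_23,17=22×2792167686+75289668850=136717357942
r24: T_24,17=23×136717357942+3256091103430=6400590336096
Read c(24,17) = 6400590336096.

6400590336096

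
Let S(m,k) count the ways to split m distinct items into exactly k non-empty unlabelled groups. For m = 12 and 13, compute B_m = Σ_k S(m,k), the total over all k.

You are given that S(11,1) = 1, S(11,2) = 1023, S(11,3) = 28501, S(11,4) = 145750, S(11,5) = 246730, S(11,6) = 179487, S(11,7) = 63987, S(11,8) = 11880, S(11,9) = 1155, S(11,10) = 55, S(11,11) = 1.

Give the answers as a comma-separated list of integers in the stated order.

[12] T[12,1]:1*1+0=1 · T[12,2]:2*1023+1=2047 · T[12,3]:3*28501+1023=86526 · T[12,4]:4*145750+28501=611501 · T[12,5]:5*246730+145750=1379400 · T[12,6]:6*179487+246730=1323652 · T[12,7]:7*63987+179487=627396 · T[12,8]:8*11880+63987=159027 · T[12,9]:9*1155+11880=22275 · T[12,10]:10*55+1155=1705 · T[12,11]:11*1+55=66 · T[12,12]:12*0+1=1
[13] T[13,1]:1*1+0=1 · T[13,2]:2*2047+1=4095 · T[13,3]:3*86526+2047=261625 · T[13,4]:4*611501+86526=2532530 · T[13,5]:5*1379400+611501=7508501 · T[13,6]:6*1323652+1379400=9321312 · T[13,7]:7*627396+1323652=5715424 · T[13,8]:8*159027+627396=1899612 · T[13,9]:9*22275+159027=359502 · T[13,10]:10*1705+22275=39325 · T[13,11]:11*66+1705=2431 · T[13,12]:12*1+66=78 · T[13,13]:13*0+1=1
B_12 = ΣS(12,k) = 1+2047+86526+611501+1379400+1323652+627396+159027+22275+1705+66+1 = 4213597
B_13 = ΣS(13,k) = 1+4095+261625+2532530+7508501+9321312+5715424+1899612+359502+39325+2431+78+1 = 27644437

4213597, 27644437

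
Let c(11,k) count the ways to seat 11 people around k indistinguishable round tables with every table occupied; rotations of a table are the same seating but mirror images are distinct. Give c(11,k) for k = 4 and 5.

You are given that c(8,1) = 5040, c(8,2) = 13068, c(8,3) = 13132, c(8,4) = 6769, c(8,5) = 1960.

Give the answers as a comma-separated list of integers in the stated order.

8409500, 3416930

i=9: T(9,2)=5040+8·13068=109584 | T(9,3)=13068+8·13132=118124 | T(9,4)=13132+8·6769=67284 | T(9,5)=6769+8·1960=22449
i=10: T(10,3)=109584+9·118124=1172700 | T(10,4)=118124+9·67284=723680 | T(10,5)=67284+9·22449=269325
i=11: T(11,4)=1172700+10·723680=8409500 | T(11,5)=723680+10·269325=3416930
Read c(11,4) = 8409500, c(11,5) = 3416930.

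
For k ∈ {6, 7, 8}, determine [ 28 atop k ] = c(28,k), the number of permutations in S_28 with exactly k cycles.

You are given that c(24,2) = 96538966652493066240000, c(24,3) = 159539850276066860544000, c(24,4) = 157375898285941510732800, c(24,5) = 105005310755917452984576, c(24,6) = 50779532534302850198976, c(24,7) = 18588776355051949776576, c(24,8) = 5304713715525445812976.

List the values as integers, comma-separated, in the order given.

row 25: T[25][3]=24·159539850276066860544000+96538966652493066240000=3925495373278097719296000  T[25][4]=24·157375898285941510732800+159539850276066860544000=3936561409138663118131200  T[25][5]=24·105005310755917452984576+157375898285941510732800=2677503356427960382362624  T[25][6]=24·50779532534302850198976+105005310755917452984576=1323714091579185857760000  T[25][7]=24·18588776355051949776576+50779532534302850198976=496910165055549644836800  T[25][8]=24·5304713715525445812976+18588776355051949776576=145901905527662649288000
row 26: T[26][4]=25·3936561409138663118131200+3925495373278097719296000=102339530601744675672576000  T[26][5]=25·2677503356427960382362624+3936561409138663118131200=70874145319837672677196800  T[26][6]=25·1323714091579185857760000+2677503356427960382362624=35770355645907606826362624  T[26][7]=25·496910165055549644836800+1323714091579185857760000=13746468217967926978680000  T[26][8]=25·145901905527662649288000+496910165055549644836800=4144457803247115877036800
row 27: T[27][5]=26·70874145319837672677196800+102339530601744675672576000=1945067308917524165279692800  T[27][6]=26·35770355645907606826362624+70874145319837672677196800=1000903392113435450162625024  T[27][7]=26·13746468217967926978680000+35770355645907606826362624=393178529313073708272042624  T[27][8]=26·4144457803247115877036800+13746468217967926978680000=121502371102392939781636800
row 28: T[28][6]=27·1000903392113435450162625024+1945067308917524165279692800=28969458895980281319670568448  T[28][7]=27·393178529313073708272042624+1000903392113435450162625024=11616723683566425573507775872  T[28][8]=27·121502371102392939781636800+393178529313073708272042624=3673742549077683082376236224
Read c(28,6) = 28969458895980281319670568448, c(28,7) = 11616723683566425573507775872, c(28,8) = 3673742549077683082376236224.

28969458895980281319670568448, 11616723683566425573507775872, 3673742549077683082376236224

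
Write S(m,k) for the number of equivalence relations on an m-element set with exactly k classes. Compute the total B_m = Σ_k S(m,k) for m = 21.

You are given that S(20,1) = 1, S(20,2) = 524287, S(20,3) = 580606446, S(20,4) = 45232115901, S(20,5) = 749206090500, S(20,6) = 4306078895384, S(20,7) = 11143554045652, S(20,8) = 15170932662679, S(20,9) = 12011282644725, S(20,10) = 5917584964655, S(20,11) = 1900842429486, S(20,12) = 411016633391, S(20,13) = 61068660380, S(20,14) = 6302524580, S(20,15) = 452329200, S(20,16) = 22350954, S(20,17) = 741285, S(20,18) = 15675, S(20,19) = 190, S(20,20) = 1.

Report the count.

@21  (21,1):1·1+0→1, (21,2):524287·2+1→1048575, (21,3):580606446·3+524287→1742343625, (21,4):45232115901·4+580606446→181509070050, (21,5):749206090500·5+45232115901→3791262568401, (21,6):4306078895384·6+749206090500→26585679462804, (21,7):11143554045652·7+4306078895384→82310957214948, (21,8):15170932662679·8+11143554045652→132511015347084, (21,9):12011282644725·9+15170932662679→123272476465204, (21,10):5917584964655·10+12011282644725→71187132291275, (21,11):1900842429486·11+5917584964655→26826851689001, (21,12):411016633391·12+1900842429486→6833042030178, (21,13):61068660380·13+411016633391→1204909218331, (21,14):6302524580·14+61068660380→149304004500, (21,15):452329200·15+6302524580→13087462580, (21,16):22350954·16+452329200→809944464, (21,17):741285·17+22350954→34952799, (21,18):15675·18+741285→1023435, (21,19):190·19+15675→19285, (21,20):1·20+190→210, (21,21):0·21+1→1
B_21 = ΣS(21,k) = 1+1048575+1742343625+181509070050+3791262568401+26585679462804+82310957214948+132511015347084+123272476465204+71187132291275+26826851689001+6833042030178+1204909218331+149304004500+13087462580+809944464+34952799+1023435+19285+210+1 = 474869816156751

474869816156751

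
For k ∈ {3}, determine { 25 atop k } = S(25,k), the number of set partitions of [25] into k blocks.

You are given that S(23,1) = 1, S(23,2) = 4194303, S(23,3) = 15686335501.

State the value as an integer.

r24: T_24,2=2×4194303+1=8388607; T_24,3=3×15686335501+4194303=47063200806
r25: T_25,3=3×47063200806+8388607=141197991025
Read S(25,3) = 141197991025.

141197991025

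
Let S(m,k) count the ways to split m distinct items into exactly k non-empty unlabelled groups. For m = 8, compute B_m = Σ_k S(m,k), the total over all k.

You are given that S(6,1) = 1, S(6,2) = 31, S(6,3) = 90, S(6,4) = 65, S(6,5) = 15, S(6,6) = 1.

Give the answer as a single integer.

4140

i=7: T(7,1)=0+1·1=1 | T(7,2)=1+2·31=63 | T(7,3)=31+3·90=301 | T(7,4)=90+4·65=350 | T(7,5)=65+5·15=140 | T(7,6)=15+6·1=21 | T(7,7)=1+7·0=1
i=8: T(8,1)=0+1·1=1 | T(8,2)=1+2·63=127 | T(8,3)=63+3·301=966 | T(8,4)=301+4·350=1701 | T(8,5)=350+5·140=1050 | T(8,6)=140+6·21=266 | T(8,7)=21+7·1=28 | T(8,8)=1+8·0=1
B_8 = ΣS(8,k) = 1+127+966+1701+1050+266+28+1 = 4140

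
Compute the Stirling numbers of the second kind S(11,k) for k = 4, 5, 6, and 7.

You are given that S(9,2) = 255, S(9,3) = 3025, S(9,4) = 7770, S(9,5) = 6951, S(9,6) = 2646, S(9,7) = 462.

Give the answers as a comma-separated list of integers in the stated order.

r10: T_10,3=3×3025+255=9330; T_10,4=4×7770+3025=34105; T_10,5=5×6951+7770=42525; T_10,6=6×2646+6951=22827; T_10,7=7×462+2646=5880
r11: T_11,4=4×34105+9330=145750; T_11,5=5×42525+34105=246730; T_11,6=6×22827+42525=179487; T_11,7=7×5880+22827=63987
Read S(11,4) = 145750, S(11,5) = 246730, S(11,6) = 179487, S(11,7) = 63987.

145750, 246730, 179487, 63987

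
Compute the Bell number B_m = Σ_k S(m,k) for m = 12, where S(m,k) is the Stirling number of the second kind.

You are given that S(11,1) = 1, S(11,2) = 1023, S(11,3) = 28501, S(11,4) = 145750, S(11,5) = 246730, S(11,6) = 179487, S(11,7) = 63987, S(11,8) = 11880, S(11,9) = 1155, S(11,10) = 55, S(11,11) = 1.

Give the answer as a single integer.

row 12: T[12][1]=1·1+0=1  T[12][2]=2·1023+1=2047  T[12][3]=3·28501+1023=86526  T[12][4]=4·145750+28501=611501  T[12][5]=5·246730+145750=1379400  T[12][6]=6·179487+246730=1323652  T[12][7]=7·63987+179487=627396  T[12][8]=8·11880+63987=159027  T[12][9]=9·1155+11880=22275  T[12][10]=10·55+1155=1705  T[12][11]=11·1+55=66  T[12][12]=12·0+1=1
B_12 = ΣS(12,k) = 1+2047+86526+611501+1379400+1323652+627396+159027+22275+1705+66+1 = 4213597

4213597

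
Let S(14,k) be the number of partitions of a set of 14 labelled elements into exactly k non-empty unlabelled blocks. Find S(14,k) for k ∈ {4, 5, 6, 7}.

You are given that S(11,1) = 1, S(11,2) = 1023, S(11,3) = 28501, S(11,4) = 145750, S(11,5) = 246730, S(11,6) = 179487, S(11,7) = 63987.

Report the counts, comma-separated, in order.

@12  (12,2):1023·2+1→2047, (12,3):28501·3+1023→86526, (12,4):145750·4+28501→611501, (12,5):246730·5+145750→1379400, (12,6):179487·6+246730→1323652, (12,7):63987·7+179487→627396
@13  (13,3):86526·3+2047→261625, (13,4):611501·4+86526→2532530, (13,5):1379400·5+611501→7508501, (13,6):1323652·6+1379400→9321312, (13,7):627396·7+1323652→5715424
@14  (14,4):2532530·4+261625→10391745, (14,5):7508501·5+2532530→40075035, (14,6):9321312·6+7508501→63436373, (14,7):5715424·7+9321312→49329280
Read S(14,4) = 10391745, S(14,5) = 40075035, S(14,6) = 63436373, S(14,7) = 49329280.

10391745, 40075035, 63436373, 49329280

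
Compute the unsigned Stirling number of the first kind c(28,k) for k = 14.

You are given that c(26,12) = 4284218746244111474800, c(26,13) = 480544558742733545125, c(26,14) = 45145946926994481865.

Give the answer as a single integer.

row 27: T[27][13]=26·480544558742733545125+4284218746244111474800=16778377273555183648050  T[27][14]=26·45145946926994481865+480544558742733545125=1654339178844590073615
row 28: T[28][14]=27·1654339178844590073615+16778377273555183648050=61445535102359115635655
Read c(28,14) = 61445535102359115635655.

61445535102359115635655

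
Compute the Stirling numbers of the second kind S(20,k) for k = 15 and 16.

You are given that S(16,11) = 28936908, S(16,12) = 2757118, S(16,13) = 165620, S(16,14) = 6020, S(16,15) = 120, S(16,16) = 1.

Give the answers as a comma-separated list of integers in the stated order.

452329200, 22350954

row 17: T[17][12]=12·2757118+28936908=62022324  T[17][13]=13·165620+2757118=4910178  T[17][14]=14·6020+165620=249900  T[17][15]=15·120+6020=7820  T[17][16]=16·1+120=136
row 18: T[18][13]=13·4910178+62022324=125854638  T[18][14]=14·249900+4910178=8408778  T[18][15]=15·7820+249900=367200  T[18][16]=16·136+7820=9996
row 19: T[19][14]=14·8408778+125854638=243577530  T[19][15]=15·367200+8408778=13916778  T[19][16]=16·9996+367200=527136
row 20: T[20][15]=15·13916778+243577530=452329200  T[20][16]=16·527136+13916778=22350954
Read S(20,15) = 452329200, S(20,16) = 22350954.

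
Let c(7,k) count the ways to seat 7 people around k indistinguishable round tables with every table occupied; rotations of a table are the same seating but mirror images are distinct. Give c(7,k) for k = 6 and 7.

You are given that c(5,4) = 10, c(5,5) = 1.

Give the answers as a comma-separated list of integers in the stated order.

21, 1

row 6: T[6][5]=5·1+10=15  T[6][6]=5·0+1=1
row 7: T[7][6]=6·1+15=21  T[7][7]=6·0+1=1
Read c(7,6) = 21, c(7,7) = 1.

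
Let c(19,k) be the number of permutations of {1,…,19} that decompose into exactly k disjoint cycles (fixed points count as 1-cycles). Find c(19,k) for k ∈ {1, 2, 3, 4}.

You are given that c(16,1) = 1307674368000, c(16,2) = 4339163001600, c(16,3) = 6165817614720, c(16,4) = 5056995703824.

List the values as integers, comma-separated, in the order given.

6402373705728000, 22376988058521600, 34012249593822720, 30321254007719424

i=17: T(17,1)=0+16·1307674368000=20922789888000 | T(17,2)=1307674368000+16·4339163001600=70734282393600 | T(17,3)=4339163001600+16·6165817614720=102992244837120 | T(17,4)=6165817614720+16·5056995703824=87077748875904
i=18: T(18,1)=0+17·20922789888000=355687428096000 | T(18,2)=20922789888000+17·70734282393600=1223405590579200 | T(18,3)=70734282393600+17·102992244837120=1821602444624640 | T(18,4)=102992244837120+17·87077748875904=1583313975727488
i=19: T(19,1)=0+18·355687428096000=6402373705728000 | T(19,2)=355687428096000+18·1223405590579200=22376988058521600 | T(19,3)=1223405590579200+18·1821602444624640=34012249593822720 | T(19,4)=1821602444624640+18·1583313975727488=30321254007719424
Read c(19,1) = 6402373705728000, c(19,2) = 22376988058521600, c(19,3) = 34012249593822720, c(19,4) = 30321254007719424.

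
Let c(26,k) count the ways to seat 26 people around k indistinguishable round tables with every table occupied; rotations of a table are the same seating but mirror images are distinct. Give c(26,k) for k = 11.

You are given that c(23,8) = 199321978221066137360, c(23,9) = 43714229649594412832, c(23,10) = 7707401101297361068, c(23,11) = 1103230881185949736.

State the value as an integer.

31882014375298512782500

r24: T_24,9=23×43714229649594412832+199321978221066137360=1204749260161737632496; T_24,10=23×7707401101297361068+43714229649594412832=220984454979433717396; T_24,11=23×1103230881185949736+7707401101297361068=33081711368574204996
r25: T_25,10=24×220984454979433717396+1204749260161737632496=6508376179668146850000; T_25,11=24×33081711368574204996+220984454979433717396=1014945527825214637300
r26: T_26,11=25×1014945527825214637300+6508376179668146850000=31882014375298512782500
Read c(26,11) = 31882014375298512782500.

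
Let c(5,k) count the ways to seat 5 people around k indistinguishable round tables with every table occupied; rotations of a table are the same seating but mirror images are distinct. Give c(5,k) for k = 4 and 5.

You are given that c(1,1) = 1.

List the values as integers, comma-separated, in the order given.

[2] T[2,1]:1*1+0=1 · T[2,2]:1*0+1=1
[3] T[3,2]:2*1+1=3 · T[3,3]:2*0+1=1
[4] T[4,3]:3*1+3=6 · T[4,4]:3*0+1=1
[5] T[5,4]:4*1+6=10 · T[5,5]:4*0+1=1
Read c(5,4) = 10, c(5,5) = 1.

10, 1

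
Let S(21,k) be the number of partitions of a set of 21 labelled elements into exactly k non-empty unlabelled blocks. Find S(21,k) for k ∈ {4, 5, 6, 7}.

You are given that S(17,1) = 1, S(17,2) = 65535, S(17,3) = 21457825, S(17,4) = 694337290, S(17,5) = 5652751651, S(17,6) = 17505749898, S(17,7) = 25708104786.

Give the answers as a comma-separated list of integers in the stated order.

181509070050, 3791262568401, 26585679462804, 82310957214948

@18  (18,1):1·1+0→1, (18,2):65535·2+1→131071, (18,3):21457825·3+65535→64439010, (18,4):694337290·4+21457825→2798806985, (18,5):5652751651·5+694337290→28958095545, (18,6):17505749898·6+5652751651→110687251039, (18,7):25708104786·7+17505749898→197462483400
@19  (19,2):131071·2+1→262143, (19,3):64439010·3+131071→193448101, (19,4):2798806985·4+64439010→11259666950, (19,5):28958095545·5+2798806985→147589284710, (19,6):110687251039·6+28958095545→693081601779, (19,7):197462483400·7+110687251039→1492924634839
@20  (20,3):193448101·3+262143→580606446, (20,4):11259666950·4+193448101→45232115901, (20,5):147589284710·5+11259666950→749206090500, (20,6):693081601779·6+147589284710→4306078895384, (20,7):1492924634839·7+693081601779→11143554045652
@21  (21,4):45232115901·4+580606446→181509070050, (21,5):749206090500·5+45232115901→3791262568401, (21,6):4306078895384·6+749206090500→26585679462804, (21,7):11143554045652·7+4306078895384→82310957214948
Read S(21,4) = 181509070050, S(21,5) = 3791262568401, S(21,6) = 26585679462804, S(21,7) = 82310957214948.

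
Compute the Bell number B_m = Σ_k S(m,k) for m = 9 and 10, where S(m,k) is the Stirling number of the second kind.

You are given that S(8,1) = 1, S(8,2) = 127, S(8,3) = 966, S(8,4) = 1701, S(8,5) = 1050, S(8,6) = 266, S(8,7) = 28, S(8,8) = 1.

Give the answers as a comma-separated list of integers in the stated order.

21147, 115975

[9] T[9,1]:1*1+0=1 · T[9,2]:2*127+1=255 · T[9,3]:3*966+127=3025 · T[9,4]:4*1701+966=7770 · T[9,5]:5*1050+1701=6951 · T[9,6]:6*266+1050=2646 · T[9,7]:7*28+266=462 · T[9,8]:8*1+28=36 · T[9,9]:9*0+1=1
[10] T[10,1]:1*1+0=1 · T[10,2]:2*255+1=511 · T[10,3]:3*3025+255=9330 · T[10,4]:4*7770+3025=34105 · T[10,5]:5*6951+7770=42525 · T[10,6]:6*2646+6951=22827 · T[10,7]:7*462+2646=5880 · T[10,8]:8*36+462=750 · T[10,9]:9*1+36=45 · T[10,10]:10*0+1=1
B_9 = ΣS(9,k) = 1+255+3025+7770+6951+2646+462+36+1 = 21147
B_10 = ΣS(10,k) = 1+511+9330+34105+42525+22827+5880+750+45+1 = 115975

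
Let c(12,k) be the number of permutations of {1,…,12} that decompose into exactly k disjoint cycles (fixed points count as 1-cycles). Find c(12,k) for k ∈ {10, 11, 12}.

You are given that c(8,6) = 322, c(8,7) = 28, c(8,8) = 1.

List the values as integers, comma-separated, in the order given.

1925, 66, 1

[9] T[9,7]:8*28+322=546 · T[9,8]:8*1+28=36 · T[9,9]:8*0+1=1
[10] T[10,8]:9*36+546=870 · T[10,9]:9*1+36=45 · T[10,10]:9*0+1=1
[11] T[11,9]:10*45+870=1320 · T[11,10]:10*1+45=55 · T[11,11]:10*0+1=1
[12] T[12,10]:11*55+1320=1925 · T[12,11]:11*1+55=66 · T[12,12]:11*0+1=1
Read c(12,10) = 1925, c(12,11) = 66, c(12,12) = 1.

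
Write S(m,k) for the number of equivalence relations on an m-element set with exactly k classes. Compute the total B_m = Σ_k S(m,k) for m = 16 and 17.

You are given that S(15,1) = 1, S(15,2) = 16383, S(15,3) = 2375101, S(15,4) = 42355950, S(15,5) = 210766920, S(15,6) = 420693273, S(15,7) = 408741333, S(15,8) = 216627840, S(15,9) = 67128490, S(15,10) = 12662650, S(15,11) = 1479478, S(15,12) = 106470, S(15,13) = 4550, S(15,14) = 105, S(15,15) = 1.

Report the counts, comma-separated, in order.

10480142147, 82864869804

[16] T[16,1]:1*1+0=1 · T[16,2]:2*16383+1=32767 · T[16,3]:3*2375101+16383=7141686 · T[16,4]:4*42355950+2375101=171798901 · T[16,5]:5*210766920+42355950=1096190550 · T[16,6]:6*420693273+210766920=2734926558 · T[16,7]:7*408741333+420693273=3281882604 · T[16,8]:8*216627840+408741333=2141764053 · T[16,9]:9*67128490+216627840=820784250 · T[16,10]:10*12662650+67128490=193754990 · T[16,11]:11*1479478+12662650=28936908 · T[16,12]:12*106470+1479478=2757118 · T[16,13]:13*4550+106470=165620 · T[16,14]:14*105+4550=6020 · T[16,15]:15*1+105=120 · T[16,16]:16*0+1=1
[17] T[17,1]:1*1+0=1 · T[17,2]:2*32767+1=65535 · T[17,3]:3*7141686+32767=21457825 · T[17,4]:4*171798901+7141686=694337290 · T[17,5]:5*1096190550+171798901=5652751651 · T[17,6]:6*2734926558+1096190550=17505749898 · T[17,7]:7*3281882604+2734926558=25708104786 · T[17,8]:8*2141764053+3281882604=20415995028 · T[17,9]:9*820784250+2141764053=9528822303 · T[17,10]:10*193754990+820784250=2758334150 · T[17,11]:11*28936908+193754990=512060978 · T[17,12]:12*2757118+28936908=62022324 · T[17,13]:13*165620+2757118=4910178 · T[17,14]:14*6020+165620=249900 · T[17,15]:15*120+6020=7820 · T[17,16]:16*1+120=136 · T[17,17]:17*0+1=1
B_16 = ΣS(16,k) = 1+32767+7141686+171798901+1096190550+2734926558+3281882604+2141764053+820784250+193754990+28936908+2757118+165620+6020+120+1 = 10480142147
B_17 = ΣS(17,k) = 1+65535+21457825+694337290+5652751651+17505749898+25708104786+20415995028+9528822303+2758334150+512060978+62022324+4910178+249900+7820+136+1 = 82864869804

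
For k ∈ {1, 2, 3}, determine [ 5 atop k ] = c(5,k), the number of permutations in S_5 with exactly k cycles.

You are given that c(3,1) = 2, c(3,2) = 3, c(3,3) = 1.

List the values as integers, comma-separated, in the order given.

24, 50, 35

row 4: T[4][1]=3·2+0=6  T[4][2]=3·3+2=11  T[4][3]=3·1+3=6
row 5: T[5][1]=4·6+0=24  T[5][2]=4·11+6=50  T[5][3]=4·6+11=35
Read c(5,1) = 24, c(5,2) = 50, c(5,3) = 35.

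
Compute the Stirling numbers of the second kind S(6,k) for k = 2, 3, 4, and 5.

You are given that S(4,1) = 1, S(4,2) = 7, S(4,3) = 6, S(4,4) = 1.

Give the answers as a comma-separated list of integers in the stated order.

31, 90, 65, 15

row 5: T[5][1]=1·1+0=1  T[5][2]=2·7+1=15  T[5][3]=3·6+7=25  T[5][4]=4·1+6=10  T[5][5]=5·0+1=1
row 6: T[6][2]=2·15+1=31  T[6][3]=3·25+15=90  T[6][4]=4·10+25=65  T[6][5]=5·1+10=15
Read S(6,2) = 31, S(6,3) = 90, S(6,4) = 65, S(6,5) = 15.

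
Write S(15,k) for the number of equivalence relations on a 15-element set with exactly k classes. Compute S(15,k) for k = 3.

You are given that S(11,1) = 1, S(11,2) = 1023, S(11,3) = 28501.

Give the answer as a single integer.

r12: T_12,1=1×1+0=1; T_12,2=2×1023+1=2047; T_12,3=3×28501+1023=86526
r13: T_13,1=1×1+0=1; T_13,2=2×2047+1=4095; T_13,3=3×86526+2047=261625
r14: T_14,2=2×4095+1=8191; T_14,3=3×261625+4095=788970
r15: T_15,3=3×788970+8191=2375101
Read S(15,3) = 2375101.

2375101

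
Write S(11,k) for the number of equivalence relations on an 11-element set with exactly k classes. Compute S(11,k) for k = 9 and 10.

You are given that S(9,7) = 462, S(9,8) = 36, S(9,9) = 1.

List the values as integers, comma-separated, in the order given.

[10] T[10,8]:8*36+462=750 · T[10,9]:9*1+36=45 · T[10,10]:10*0+1=1
[11] T[11,9]:9*45+750=1155 · T[11,10]:10*1+45=55
Read S(11,9) = 1155, S(11,10) = 55.

1155, 55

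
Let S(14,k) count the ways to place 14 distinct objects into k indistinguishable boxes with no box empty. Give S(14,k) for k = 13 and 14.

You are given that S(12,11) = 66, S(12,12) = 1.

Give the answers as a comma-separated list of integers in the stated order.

91, 1

row 13: T[13][12]=12·1+66=78  T[13][13]=13·0+1=1
row 14: T[14][13]=13·1+78=91  T[14][14]=14·0+1=1
Read S(14,13) = 91, S(14,14) = 1.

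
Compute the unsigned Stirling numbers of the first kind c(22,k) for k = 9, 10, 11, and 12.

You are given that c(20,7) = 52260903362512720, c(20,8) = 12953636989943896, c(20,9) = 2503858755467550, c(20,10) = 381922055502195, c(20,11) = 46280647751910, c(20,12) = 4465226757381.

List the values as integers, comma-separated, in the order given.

@21  (21,8):12953636989943896·20+52260903362512720→311333643161390640, (21,9):2503858755467550·20+12953636989943896→63030812099294896, (21,10):381922055502195·20+2503858755467550→10142299865511450, (21,11):46280647751910·20+381922055502195→1307535010540395, (21,12):4465226757381·20+46280647751910→135585182899530
@22  (22,9):63030812099294896·21+311333643161390640→1634980697246583456, (22,10):10142299865511450·21+63030812099294896→276019109275035346, (22,11):1307535010540395·21+10142299865511450→37600535086859745, (22,12):135585182899530·21+1307535010540395→4154823851430525
Read c(22,9) = 1634980697246583456, c(22,10) = 276019109275035346, c(22,11) = 37600535086859745, c(22,12) = 4154823851430525.

1634980697246583456, 276019109275035346, 37600535086859745, 4154823851430525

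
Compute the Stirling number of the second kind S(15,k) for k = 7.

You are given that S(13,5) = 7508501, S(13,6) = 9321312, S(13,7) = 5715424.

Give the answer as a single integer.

row 14: T[14][6]=6·9321312+7508501=63436373  T[14][7]=7·5715424+9321312=49329280
row 15: T[15][7]=7·49329280+63436373=408741333
Read S(15,7) = 408741333.

408741333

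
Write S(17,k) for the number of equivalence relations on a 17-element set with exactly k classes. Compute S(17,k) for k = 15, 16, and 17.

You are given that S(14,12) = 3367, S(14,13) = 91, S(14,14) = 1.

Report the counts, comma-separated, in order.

7820, 136, 1

@15  (15,13):91·13+3367→4550, (15,14):1·14+91→105, (15,15):0·15+1→1
@16  (16,14):105·14+4550→6020, (16,15):1·15+105→120, (16,16):0·16+1→1
@17  (17,15):120·15+6020→7820, (17,16):1·16+120→136, (17,17):0·17+1→1
Read S(17,15) = 7820, S(17,16) = 136, S(17,17) = 1.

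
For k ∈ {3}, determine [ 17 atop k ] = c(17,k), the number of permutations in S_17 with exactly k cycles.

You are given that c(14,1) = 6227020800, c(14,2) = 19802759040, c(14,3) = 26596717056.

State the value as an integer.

i=15: T(15,1)=0+14·6227020800=87178291200 | T(15,2)=6227020800+14·19802759040=283465647360 | T(15,3)=19802759040+14·26596717056=392156797824
i=16: T(16,2)=87178291200+15·283465647360=4339163001600 | T(16,3)=283465647360+15·392156797824=6165817614720
i=17: T(17,3)=4339163001600+16·6165817614720=102992244837120
Read c(17,3) = 102992244837120.

102992244837120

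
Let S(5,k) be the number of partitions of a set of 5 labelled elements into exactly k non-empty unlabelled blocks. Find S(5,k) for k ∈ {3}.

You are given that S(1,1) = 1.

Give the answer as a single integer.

i=2: T(2,1)=0+1·1=1 | T(2,2)=1+2·0=1
i=3: T(3,1)=0+1·1=1 | T(3,2)=1+2·1=3 | T(3,3)=1+3·0=1
i=4: T(4,2)=1+2·3=7 | T(4,3)=3+3·1=6
i=5: T(5,3)=7+3·6=25
Read S(5,3) = 25.

25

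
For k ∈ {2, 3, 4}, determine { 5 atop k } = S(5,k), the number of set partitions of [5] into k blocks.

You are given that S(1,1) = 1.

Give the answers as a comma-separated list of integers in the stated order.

[2] T[2,1]:1*1+0=1 · T[2,2]:2*0+1=1
[3] T[3,1]:1*1+0=1 · T[3,2]:2*1+1=3 · T[3,3]:3*0+1=1
[4] T[4,1]:1*1+0=1 · T[4,2]:2*3+1=7 · T[4,3]:3*1+3=6 · T[4,4]:4*0+1=1
[5] T[5,2]:2*7+1=15 · T[5,3]:3*6+7=25 · T[5,4]:4*1+6=10
Read S(5,2) = 15, S(5,3) = 25, S(5,4) = 10.

15, 25, 10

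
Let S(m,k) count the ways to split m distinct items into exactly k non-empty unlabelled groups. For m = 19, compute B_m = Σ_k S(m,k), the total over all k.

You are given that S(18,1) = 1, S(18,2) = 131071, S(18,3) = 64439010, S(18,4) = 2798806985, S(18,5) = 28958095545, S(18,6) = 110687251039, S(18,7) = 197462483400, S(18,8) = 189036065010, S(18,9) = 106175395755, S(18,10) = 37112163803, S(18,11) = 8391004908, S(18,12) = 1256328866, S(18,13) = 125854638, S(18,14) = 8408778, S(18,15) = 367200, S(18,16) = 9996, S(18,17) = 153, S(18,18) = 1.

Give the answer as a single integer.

5832742205057

[19] T[19,1]:1*1+0=1 · T[19,2]:2*131071+1=262143 · T[19,3]:3*64439010+131071=193448101 · T[19,4]:4*2798806985+64439010=11259666950 · T[19,5]:5*28958095545+2798806985=147589284710 · T[19,6]:6*110687251039+28958095545=693081601779 · T[19,7]:7*197462483400+110687251039=1492924634839 · T[19,8]:8*189036065010+197462483400=1709751003480 · T[19,9]:9*106175395755+189036065010=1144614626805 · T[19,10]:10*37112163803+106175395755=477297033785 · T[19,11]:11*8391004908+37112163803=129413217791 · T[19,12]:12*1256328866+8391004908=23466951300 · T[19,13]:13*125854638+1256328866=2892439160 · T[19,14]:14*8408778+125854638=243577530 · T[19,15]:15*367200+8408778=13916778 · T[19,16]:16*9996+367200=527136 · T[19,17]:17*153+9996=12597 · T[19,18]:18*1+153=171 · T[19,19]:19*0+1=1
B_19 = ΣS(19,k) = 1+262143+193448101+11259666950+147589284710+693081601779+1492924634839+1709751003480+1144614626805+477297033785+129413217791+23466951300+2892439160+243577530+13916778+527136+12597+171+1 = 5832742205057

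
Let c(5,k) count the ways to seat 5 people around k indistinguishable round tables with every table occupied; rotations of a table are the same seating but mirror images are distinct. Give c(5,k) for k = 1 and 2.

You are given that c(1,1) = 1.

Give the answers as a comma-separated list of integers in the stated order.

24, 50

[2] T[2,1]:1*1+0=1 · T[2,2]:1*0+1=1
[3] T[3,1]:2*1+0=2 · T[3,2]:2*1+1=3
[4] T[4,1]:3*2+0=6 · T[4,2]:3*3+2=11
[5] T[5,1]:4*6+0=24 · T[5,2]:4*11+6=50
Read c(5,1) = 24, c(5,2) = 50.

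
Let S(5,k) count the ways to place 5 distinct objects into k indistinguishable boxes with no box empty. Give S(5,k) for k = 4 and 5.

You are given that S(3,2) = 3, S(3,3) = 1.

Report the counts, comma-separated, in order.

row 4: T[4][3]=3·1+3=6  T[4][4]=4·0+1=1
row 5: T[5][4]=4·1+6=10  T[5][5]=5·0+1=1
Read S(5,4) = 10, S(5,5) = 1.

10, 1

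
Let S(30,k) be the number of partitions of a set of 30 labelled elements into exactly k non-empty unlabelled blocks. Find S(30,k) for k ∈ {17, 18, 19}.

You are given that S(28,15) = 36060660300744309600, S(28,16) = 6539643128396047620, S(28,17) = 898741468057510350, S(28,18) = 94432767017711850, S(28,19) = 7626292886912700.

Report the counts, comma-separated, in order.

511605167806434372210, 68591811024147549270, 7145845579888333500

row 29: T[29][16]=16·6539643128396047620+36060660300744309600=140694950355081071520  T[29][17]=17·898741468057510350+6539643128396047620=21818248085373723570  T[29][18]=18·94432767017711850+898741468057510350=2598531274376323650  T[29][19]=19·7626292886912700+94432767017711850=239332331869053150
row 30: T[30][17]=17·21818248085373723570+140694950355081071520=511605167806434372210  T[30][18]=18·2598531274376323650+21818248085373723570=68591811024147549270  T[30][19]=19·239332331869053150+2598531274376323650=7145845579888333500
Read S(30,17) = 511605167806434372210, S(30,18) = 68591811024147549270, S(30,19) = 7145845579888333500.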